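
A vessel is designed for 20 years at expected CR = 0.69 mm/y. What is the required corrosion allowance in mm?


Corrosion allowance = CR × design life
CA = 0.69 * 20 = 13.8 mm

13.8 mm


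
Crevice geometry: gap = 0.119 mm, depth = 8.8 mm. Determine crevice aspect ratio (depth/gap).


Aspect ratio = depth / gap
Ratio = 8.8 / 0.119 = 73.9

73.9


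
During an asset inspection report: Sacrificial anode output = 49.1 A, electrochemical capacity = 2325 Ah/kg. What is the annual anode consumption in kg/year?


Annual consumption = current * hours per year / capacity
Rate = 49.1 * 8760 / 2325 = 185.0 kg/year

185.0 kg/year


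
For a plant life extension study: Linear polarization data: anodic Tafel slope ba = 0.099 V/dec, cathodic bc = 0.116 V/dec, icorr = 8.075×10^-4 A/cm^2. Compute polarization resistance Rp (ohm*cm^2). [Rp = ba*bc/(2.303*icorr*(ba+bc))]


Apply the Stern-Geary equation: Rp = ba*bc / (2.303*icorr*(ba+bc))
ba*bc = 0.099*0.116 = 0.011484
ba+bc = 0.215; 2.303*icorr*(ba+bc) = 2.303*8.075×10^-4*0.215 = 3.9982959×10^-4
Rp = 0.011484 / 3.9982959×10^-4 = 28.72 ohm*cm^2

28.72 ohm*cm^2


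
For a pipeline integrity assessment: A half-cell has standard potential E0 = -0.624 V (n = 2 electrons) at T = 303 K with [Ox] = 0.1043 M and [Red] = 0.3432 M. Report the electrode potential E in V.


Apply the Nernst equation: E = E0 + (RT/nF)*ln([Ox]/[Red])
Step 1: RT/nF = 8.314*303/(2*96485) = 0.01305458 V
Step 2: [Ox]/[Red] = 0.1043/0.3432 = 0.303904
Step 3: ln(0.303904) = -1.191043
Step 4: correction = 0.01305458 * -1.191043 = -0.0155 V
E = -0.624 + -0.0155 = -0.6395 V

-0.6395 V


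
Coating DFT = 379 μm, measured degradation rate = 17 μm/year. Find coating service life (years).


Service life = thickness / degradation rate
Life = 379 / 17 = 22.3 years

22.3 years


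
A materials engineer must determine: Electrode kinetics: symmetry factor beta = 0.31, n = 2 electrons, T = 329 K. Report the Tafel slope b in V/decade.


Apply the Tafel slope relation: b = 2.303*R*T/(beta*n*F)
Numerator: 2.303 * 8.314 * 329 = 6299.41
Denominator: 0.31 * 2 * 96485 = 59820.7
b = 6299.41 / 59820.7 = 0.1053 V/decade

0.1053 V/decade


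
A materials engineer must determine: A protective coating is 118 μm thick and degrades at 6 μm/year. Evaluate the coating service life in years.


Service life = thickness / degradation rate
Life = 118 / 6 = 19.7 years

19.7 years


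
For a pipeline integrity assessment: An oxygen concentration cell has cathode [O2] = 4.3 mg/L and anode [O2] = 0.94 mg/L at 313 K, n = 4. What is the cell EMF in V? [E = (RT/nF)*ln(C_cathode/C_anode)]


Apply the Nernst concentration-cell relation: E = (RT/nF)*ln(C_cathode/C_anode)
RT/nF = 8.314*313/(4*96485) = 0.00674271 V
ln(4.3/0.94) = 1.52049
E = 0.00674271 * 1.52049 = 0.01025 V

0.01025 V


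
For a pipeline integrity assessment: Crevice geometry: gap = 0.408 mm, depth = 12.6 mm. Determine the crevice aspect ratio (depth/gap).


Aspect ratio = depth / gap
Ratio = 12.6 / 0.408 = 30.9

30.9


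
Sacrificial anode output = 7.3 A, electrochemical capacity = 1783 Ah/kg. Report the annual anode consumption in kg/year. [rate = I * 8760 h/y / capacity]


Annual consumption = current * hours per year / capacity
Rate = 7.3 * 8760 / 1783 = 35.9 kg/year

35.9 kg/year


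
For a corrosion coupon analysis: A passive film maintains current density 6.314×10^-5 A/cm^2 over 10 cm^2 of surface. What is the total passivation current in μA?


I = i_pass * A, then convert A → μA (×10^6)
I = 6.314×10^-5 * 10 * 10^6 = 631.4 μA

631.4 μA


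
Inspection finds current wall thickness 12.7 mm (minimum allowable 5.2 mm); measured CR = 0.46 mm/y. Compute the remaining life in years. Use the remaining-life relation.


Apply the remaining-life relation: RL = (t_current − t_min) / CR
RL = (12.7 − 5.2) / 0.46 = 7.5 / 0.46 = 16.3 years

16.3 years


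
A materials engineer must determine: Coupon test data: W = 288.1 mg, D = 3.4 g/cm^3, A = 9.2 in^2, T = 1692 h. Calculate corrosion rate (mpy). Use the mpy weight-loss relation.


Apply the mpy weight-loss relation: CR = 534 * W / (D * A * T)
Numerator: 534 * 288.1 = 153845.4
Denominator: 3.4 * 9.2 * 1692 = 52925.76
CR = 153845.4 / 52925.76 = 2.907 mpy

2.907 mpy


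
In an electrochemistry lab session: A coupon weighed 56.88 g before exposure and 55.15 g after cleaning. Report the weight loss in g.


Weight loss = initial − final
WL = 56.88 − 55.15 = 1.73 g

1.73 g


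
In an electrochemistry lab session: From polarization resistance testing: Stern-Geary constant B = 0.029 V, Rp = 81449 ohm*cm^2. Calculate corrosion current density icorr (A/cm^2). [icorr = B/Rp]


Apply the Stern-Geary relation: icorr = B / Rp
icorr = 0.029 / 81449 = 3.561×10^-7 A/cm^2

3.561×10^-7 A/cm^2


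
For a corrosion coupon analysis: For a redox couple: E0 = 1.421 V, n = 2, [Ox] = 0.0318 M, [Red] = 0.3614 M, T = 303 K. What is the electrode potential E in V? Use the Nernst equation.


Apply the Nernst equation: E = E0 + (RT/nF)*ln([Ox]/[Red])
Step 1: RT/nF = 8.314*303/(2*96485) = 0.01305458 V
Step 2: [Ox]/[Red] = 0.0318/0.3614 = 0.087991
Step 3: ln(0.087991) = -2.430521
Step 4: correction = 0.01305458 * -2.430521 = -0.032 V
E = 1.421 + -0.032 = 1.389 V

1.389 V


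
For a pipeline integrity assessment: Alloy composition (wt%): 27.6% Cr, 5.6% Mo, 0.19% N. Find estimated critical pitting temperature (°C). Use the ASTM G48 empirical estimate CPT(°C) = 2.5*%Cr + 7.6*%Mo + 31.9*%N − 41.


Apply the ASTM G48 empirical CPT estimate: CPT(°C) = 2.5*%Cr + 7.6*%Mo + 31.9*%N − 41
2.5*27.6 = 69; 7.6*5.6 = 42.56; 31.9*0.19 = 6.061
CPT = 69 + 42.56 + 6.061 − 41 = 76.621 °C
Rounded to 0.1 °C: CPT ≈ 76.6 °C

76.6 °C


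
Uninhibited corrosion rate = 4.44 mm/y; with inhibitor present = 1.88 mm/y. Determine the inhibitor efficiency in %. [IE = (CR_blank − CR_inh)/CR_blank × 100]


Apply the inhibitor-efficiency definition: IE = (CR_blank − CR_inh)/CR_blank × 100
IE = (4.44 − 1.88) / 4.44 × 100
IE = 2.56 / 4.44 × 100 = 57.7 %

57.7 %


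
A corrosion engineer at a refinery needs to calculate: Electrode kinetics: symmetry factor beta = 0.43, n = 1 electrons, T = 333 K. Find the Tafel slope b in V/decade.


Apply the Tafel slope relation: b = 2.303*R*T/(beta*n*F)
Numerator: 2.303 * 8.314 * 333 = 6376.0
Denominator: 0.43 * 1 * 96485 = 41488.55
b = 6376.0 / 41488.55 = 0.1537 V/decade

0.1537 V/decade


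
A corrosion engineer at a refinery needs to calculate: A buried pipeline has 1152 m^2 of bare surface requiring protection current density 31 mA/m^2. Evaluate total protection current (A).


I = area * current density, then convert mA → A (÷1000)
I = 1152 * 31 / 1000 = 35.71 A

35.71 A


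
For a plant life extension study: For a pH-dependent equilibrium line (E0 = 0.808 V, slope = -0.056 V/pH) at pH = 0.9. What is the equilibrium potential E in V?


Apply the Pourbaix line equation: E = E0 + slope*pH
E = 0.808 + (-0.056)*0.9 = 0.808 + (-0.0504) = 0.7576 V
Rounded to 3 decimal places: E = 0.758 V

0.758 V


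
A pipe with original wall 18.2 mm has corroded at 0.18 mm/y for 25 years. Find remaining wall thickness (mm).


Remaining wall = original − CR × time
t = 18.2 − 0.18*25 = 18.2 − 4.5 = 13.7 mm

13.7 mm


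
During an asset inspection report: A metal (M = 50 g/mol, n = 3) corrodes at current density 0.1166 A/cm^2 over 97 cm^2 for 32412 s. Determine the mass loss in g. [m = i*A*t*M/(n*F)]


Apply Faraday's law: m = i*A*t*M / (n*F)
Total charge passed Q = i*A*t = 0.1166*97*32412 = 366586.2024 C
m = Q*M/(n*F) = 366586.2024*50/(3*96485) = 63.324 g

63.324 g


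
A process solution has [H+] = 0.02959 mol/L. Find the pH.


pH = −log10[H+]
pH = −log10(0.02959) = 1.53

1.53


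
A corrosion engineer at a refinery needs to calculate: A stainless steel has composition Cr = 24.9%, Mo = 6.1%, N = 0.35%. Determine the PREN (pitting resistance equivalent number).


Apply the PREN formula: PREN = Cr + 3.3*Mo + 16*N
PREN = 24.9 + 3.3*6.1 + 16*0.35
PREN = 24.9 + 20.13 + 5.6 = 50.63

50.63


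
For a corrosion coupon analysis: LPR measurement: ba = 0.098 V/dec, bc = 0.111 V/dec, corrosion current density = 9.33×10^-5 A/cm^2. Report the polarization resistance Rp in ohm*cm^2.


Apply the Stern-Geary equation: Rp = ba*bc / (2.303*icorr*(ba+bc))
ba*bc = 0.098*0.111 = 0.010878
ba+bc = 0.209; 2.303*icorr*(ba+bc) = 2.303*9.33×10^-5*0.209 = 4.4907809×10^-5
Rp = 0.010878 / 4.4907809×10^-5 = 242.23 ohm*cm^2

242.23 ohm*cm^2


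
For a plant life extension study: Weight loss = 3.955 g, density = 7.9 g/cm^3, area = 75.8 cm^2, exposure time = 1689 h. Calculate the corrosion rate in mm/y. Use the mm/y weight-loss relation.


Apply the mm/y weight-loss relation: CR = 87600 * W / (D * A * T)
Numerator: 87600 * 3.955 = 346458.0
Denominator: 7.9 * 75.8 * 1689 = 1011406.98
CR = 346458.0 / 1011406.98 = 0.342551 mm/y

0.342551 mm/y


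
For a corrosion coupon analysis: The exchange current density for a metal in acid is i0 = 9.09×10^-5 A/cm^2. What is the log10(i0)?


i0 = 9.09×10^-5 A/cm^2
log10(i0) = -4.041

-4.041


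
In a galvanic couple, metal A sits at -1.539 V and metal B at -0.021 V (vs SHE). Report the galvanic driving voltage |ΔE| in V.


Driving voltage is the absolute potential difference.
|ΔE| = |-1.539 − (-0.021)| = 1.518 V

1.518 V


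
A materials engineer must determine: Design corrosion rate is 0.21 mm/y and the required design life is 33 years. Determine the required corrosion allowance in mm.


Corrosion allowance = CR × design life
CA = 0.21 * 33 = 6.93 mm

6.93 mm


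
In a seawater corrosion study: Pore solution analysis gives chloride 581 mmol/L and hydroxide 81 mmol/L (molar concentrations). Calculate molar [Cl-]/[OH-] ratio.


Threshold parameter = [Cl-] / [OH-] (molar basis; both in mmol/L, so units cancel)
Ratio = 581 / 81 = 7.17

7.17


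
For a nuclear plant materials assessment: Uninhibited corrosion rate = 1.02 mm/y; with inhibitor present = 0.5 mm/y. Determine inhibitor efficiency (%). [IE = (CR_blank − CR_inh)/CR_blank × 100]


Apply the inhibitor-efficiency definition: IE = (CR_blank − CR_inh)/CR_blank × 100
IE = (1.02 − 0.5) / 1.02 × 100
IE = 0.52 / 1.02 × 100 = 51.0 %

51.0 %


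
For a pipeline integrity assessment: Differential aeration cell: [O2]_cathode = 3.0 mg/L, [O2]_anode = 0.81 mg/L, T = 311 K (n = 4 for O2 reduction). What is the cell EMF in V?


Apply the Nernst concentration-cell relation: E = (RT/nF)*ln(C_cathode/C_anode)
RT/nF = 8.314*311/(4*96485) = 0.00669963 V
ln(3.0/0.81) = 1.30933
E = 0.00669963 * 1.30933 = 0.00877 V

0.00877 V


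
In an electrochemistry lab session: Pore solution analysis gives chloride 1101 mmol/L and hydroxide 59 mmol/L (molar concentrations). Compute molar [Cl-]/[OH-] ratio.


Threshold parameter = [Cl-] / [OH-] (molar basis; both in mmol/L, so units cancel)
Ratio = 1101 / 59 = 18.66

18.66


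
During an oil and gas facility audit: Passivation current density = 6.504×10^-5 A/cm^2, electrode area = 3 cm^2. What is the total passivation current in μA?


I = i_pass * A, then convert A → μA (×10^6)
I = 6.504×10^-5 * 3 * 10^6 = 195.12 μA

195.12 μA


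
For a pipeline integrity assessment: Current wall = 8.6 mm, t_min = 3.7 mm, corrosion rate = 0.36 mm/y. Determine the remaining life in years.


Apply the remaining-life relation: RL = (t_current − t_min) / CR
RL = (8.6 − 3.7) / 0.36 = 4.9 / 0.36 = 13.6 years

13.6 years


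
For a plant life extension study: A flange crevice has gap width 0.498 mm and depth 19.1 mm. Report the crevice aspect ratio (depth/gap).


Aspect ratio = depth / gap
Ratio = 19.1 / 0.498 = 38.4

38.4


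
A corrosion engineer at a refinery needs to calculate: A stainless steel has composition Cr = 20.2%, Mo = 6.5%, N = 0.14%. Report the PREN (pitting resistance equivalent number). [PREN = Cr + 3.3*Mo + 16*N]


Apply the PREN formula: PREN = Cr + 3.3*Mo + 16*N
PREN = 20.2 + 3.3*6.5 + 16*0.14
PREN = 20.2 + 21.45 + 2.24 = 43.89

43.89


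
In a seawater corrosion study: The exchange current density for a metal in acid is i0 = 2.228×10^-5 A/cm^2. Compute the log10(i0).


i0 = 2.228×10^-5 A/cm^2
log10(i0) = -4.652

-4.652


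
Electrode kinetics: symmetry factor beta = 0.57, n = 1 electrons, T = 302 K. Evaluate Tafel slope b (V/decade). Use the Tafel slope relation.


Apply the Tafel slope relation: b = 2.303*R*T/(beta*n*F)
Numerator: 2.303 * 8.314 * 302 = 5782.44
Denominator: 0.57 * 1 * 96485 = 54996.45
b = 5782.44 / 54996.45 = 0.1051 V/decade

0.1051 V/decade


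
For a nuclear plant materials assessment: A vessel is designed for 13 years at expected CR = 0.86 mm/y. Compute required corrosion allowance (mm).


Corrosion allowance = CR × design life
CA = 0.86 * 13 = 11.18 mm

11.18 mm


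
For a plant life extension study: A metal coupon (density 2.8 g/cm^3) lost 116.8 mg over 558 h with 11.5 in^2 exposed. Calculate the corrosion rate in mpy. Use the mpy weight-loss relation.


Apply the mpy weight-loss relation: CR = 534 * W / (D * A * T)
Numerator: 534 * 116.8 = 62371.2
Denominator: 2.8 * 11.5 * 558 = 17967.6
CR = 62371.2 / 17967.6 = 3.47132 mpy

3.47132 mpy


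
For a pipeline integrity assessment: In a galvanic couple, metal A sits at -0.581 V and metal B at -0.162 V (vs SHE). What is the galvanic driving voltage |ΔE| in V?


Driving voltage is the absolute potential difference.
|ΔE| = |-0.581 − (-0.162)| = 0.419 V

0.419 V


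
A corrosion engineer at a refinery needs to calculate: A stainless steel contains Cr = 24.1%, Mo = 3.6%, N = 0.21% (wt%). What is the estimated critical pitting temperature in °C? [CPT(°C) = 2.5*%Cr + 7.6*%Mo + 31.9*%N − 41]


Apply the ASTM G48 empirical CPT estimate: CPT(°C) = 2.5*%Cr + 7.6*%Mo + 31.9*%N − 41
2.5*24.1 = 60.25; 7.6*3.6 = 27.36; 31.9*0.21 = 6.699
CPT = 60.25 + 27.36 + 6.699 − 41 = 53.309 °C
Rounded to 0.1 °C: CPT ≈ 53.3 °C

53.3 °C


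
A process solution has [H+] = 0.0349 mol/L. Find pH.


pH = −log10[H+]
pH = −log10(0.0349) = 1.46

1.46


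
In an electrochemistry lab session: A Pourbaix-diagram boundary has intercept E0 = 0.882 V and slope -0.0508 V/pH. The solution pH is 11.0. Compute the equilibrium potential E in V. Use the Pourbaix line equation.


Apply the Pourbaix line equation: E = E0 + slope*pH
E = 0.882 + (-0.0508)*11.0 = 0.882 + (-0.5588) = 0.3232 V
Rounded to 3 decimal places: E = 0.323 V

0.323 V


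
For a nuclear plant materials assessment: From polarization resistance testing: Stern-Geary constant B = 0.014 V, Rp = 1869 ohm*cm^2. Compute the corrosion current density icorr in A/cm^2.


Apply the Stern-Geary relation: icorr = B / Rp
icorr = 0.014 / 1869 = 7.491×10^-6 A/cm^2

7.491×10^-6 A/cm^2


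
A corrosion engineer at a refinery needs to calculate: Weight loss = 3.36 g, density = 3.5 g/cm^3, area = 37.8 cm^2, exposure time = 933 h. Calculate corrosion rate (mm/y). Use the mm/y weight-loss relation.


Apply the mm/y weight-loss relation: CR = 87600 * W / (D * A * T)
Numerator: 87600 * 3.36 = 294336.0
Denominator: 3.5 * 37.8 * 933 = 123435.9
CR = 294336.0 / 123435.9 = 2.3845 mm/y

2.3845 mm/y


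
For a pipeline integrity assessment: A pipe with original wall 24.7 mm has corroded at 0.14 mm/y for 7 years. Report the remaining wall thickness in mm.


Remaining wall = original − CR × time
t = 24.7 − 0.14*7 = 24.7 − 0.98 = 23.72 mm

23.72 mm


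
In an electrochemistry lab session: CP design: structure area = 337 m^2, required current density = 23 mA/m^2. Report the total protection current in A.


I = area * current density, then convert mA → A (÷1000)
I = 337 * 23 / 1000 = 7.75 A

7.75 A


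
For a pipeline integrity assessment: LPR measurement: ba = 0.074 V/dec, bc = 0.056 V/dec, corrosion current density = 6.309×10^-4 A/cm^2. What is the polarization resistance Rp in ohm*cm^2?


Apply the Stern-Geary equation: Rp = ba*bc / (2.303*icorr*(ba+bc))
ba*bc = 0.074*0.056 = 0.004144
ba+bc = 0.13; 2.303*icorr*(ba+bc) = 2.303*6.309×10^-4*0.13 = 1.8888515×10^-4
Rp = 0.004144 / 1.8888515×10^-4 = 21.94 ohm*cm^2

21.94 ohm*cm^2


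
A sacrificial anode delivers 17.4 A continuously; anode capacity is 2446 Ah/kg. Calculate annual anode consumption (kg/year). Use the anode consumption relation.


Annual consumption = current * hours per year / capacity
Rate = 17.4 * 8760 / 2446 = 62.3 kg/year

62.3 kg/year


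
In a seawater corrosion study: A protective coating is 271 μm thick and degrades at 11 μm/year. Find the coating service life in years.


Service life = thickness / degradation rate
Life = 271 / 11 = 24.6 years

24.6 years


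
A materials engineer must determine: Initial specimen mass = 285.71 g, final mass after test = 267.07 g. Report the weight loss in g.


Weight loss = initial − final
WL = 285.71 − 267.07 = 18.64 g

18.64 g


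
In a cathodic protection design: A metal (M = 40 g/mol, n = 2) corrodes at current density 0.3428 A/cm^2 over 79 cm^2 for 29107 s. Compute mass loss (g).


Apply Faraday's law: m = i*A*t*M / (n*F)
Total charge passed Q = i*A*t = 0.3428*79*29107 = 788252.4884 C
m = Q*M/(n*F) = 788252.4884*40/(2*96485) = 163.394 g

163.394 g


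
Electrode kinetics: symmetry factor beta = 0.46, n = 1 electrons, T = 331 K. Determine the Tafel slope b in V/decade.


Apply the Tafel slope relation: b = 2.303*R*T/(beta*n*F)
Numerator: 2.303 * 8.314 * 331 = 6337.7
Denominator: 0.46 * 1 * 96485 = 44383.1
b = 6337.7 / 44383.1 = 0.143 V/decade

0.143 V/decade


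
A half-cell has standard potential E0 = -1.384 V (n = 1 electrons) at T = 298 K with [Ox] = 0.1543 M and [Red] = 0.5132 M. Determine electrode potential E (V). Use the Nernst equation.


Apply the Nernst equation: E = E0 + (RT/nF)*ln([Ox]/[Red])
Step 1: RT/nF = 8.314*298/(1*96485) = 0.02567831 V
Step 2: [Ox]/[Red] = 0.1543/0.5132 = 0.300663
Step 3: ln(0.300663) = -1.201765
Step 4: correction = 0.02567831 * -1.201765 = -0.0309 V
E = -1.384 + -0.0309 = -1.4149 V

-1.4149 V


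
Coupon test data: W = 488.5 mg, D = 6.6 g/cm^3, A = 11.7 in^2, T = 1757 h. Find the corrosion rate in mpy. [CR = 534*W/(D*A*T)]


Apply the mpy weight-loss relation: CR = 534 * W / (D * A * T)
Numerator: 534 * 488.5 = 260859.0
Denominator: 6.6 * 11.7 * 1757 = 135675.54
CR = 260859.0 / 135675.54 = 1.923 mpy

1.923 mpy


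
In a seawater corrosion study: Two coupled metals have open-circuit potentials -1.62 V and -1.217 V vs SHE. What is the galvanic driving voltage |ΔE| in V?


Driving voltage is the absolute potential difference.
|ΔE| = |-1.62 − (-1.217)| = 0.403 V

0.403 V


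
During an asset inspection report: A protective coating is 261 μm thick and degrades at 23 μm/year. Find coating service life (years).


Service life = thickness / degradation rate
Life = 261 / 23 = 11.3 years

11.3 years


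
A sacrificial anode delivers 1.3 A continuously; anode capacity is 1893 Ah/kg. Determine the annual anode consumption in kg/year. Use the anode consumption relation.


Annual consumption = current * hours per year / capacity
Rate = 1.3 * 8760 / 1893 = 6.0 kg/year

6.0 kg/year


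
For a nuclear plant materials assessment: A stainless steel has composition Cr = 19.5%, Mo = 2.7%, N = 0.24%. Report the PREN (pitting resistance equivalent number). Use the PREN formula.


Apply the PREN formula: PREN = Cr + 3.3*Mo + 16*N
PREN = 19.5 + 3.3*2.7 + 16*0.24
PREN = 19.5 + 8.91 + 3.84 = 32.25

32.25


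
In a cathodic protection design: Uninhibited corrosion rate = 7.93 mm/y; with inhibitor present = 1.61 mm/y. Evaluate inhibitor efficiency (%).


Apply the inhibitor-efficiency definition: IE = (CR_blank − CR_inh)/CR_blank × 100
IE = (7.93 − 1.61) / 7.93 × 100
IE = 6.32 / 7.93 × 100 = 79.7 %

79.7 %


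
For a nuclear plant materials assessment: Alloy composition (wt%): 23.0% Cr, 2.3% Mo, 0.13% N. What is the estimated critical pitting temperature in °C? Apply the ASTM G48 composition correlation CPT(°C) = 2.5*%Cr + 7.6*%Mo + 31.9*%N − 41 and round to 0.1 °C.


Apply the ASTM G48 empirical CPT estimate: CPT(°C) = 2.5*%Cr + 7.6*%Mo + 31.9*%N − 41
2.5*23.0 = 57.5; 7.6*2.3 = 17.48; 31.9*0.13 = 4.147
CPT = 57.5 + 17.48 + 4.147 − 41 = 38.127 °C
Rounded to 0.1 °C: CPT ≈ 38.1 °C

38.1 °C


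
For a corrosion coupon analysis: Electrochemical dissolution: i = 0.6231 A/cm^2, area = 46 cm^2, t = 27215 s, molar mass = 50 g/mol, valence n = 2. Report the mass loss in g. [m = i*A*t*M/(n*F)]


Apply Faraday's law: m = i*A*t*M / (n*F)
Total charge passed Q = i*A*t = 0.6231*46*27215 = 780052.659 C
m = Q*M/(n*F) = 780052.659*50/(2*96485) = 202.1176 g

202.1176 g


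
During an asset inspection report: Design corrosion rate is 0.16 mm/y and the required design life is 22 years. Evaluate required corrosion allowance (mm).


Corrosion allowance = CR × design life
CA = 0.16 * 22 = 3.52 mm

3.52 mm


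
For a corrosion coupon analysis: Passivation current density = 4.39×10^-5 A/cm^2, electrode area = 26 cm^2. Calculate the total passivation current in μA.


I = i_pass * A, then convert A → μA (×10^6)
I = 4.39×10^-5 * 26 * 10^6 = 1141.4 μA

1141.4 μA


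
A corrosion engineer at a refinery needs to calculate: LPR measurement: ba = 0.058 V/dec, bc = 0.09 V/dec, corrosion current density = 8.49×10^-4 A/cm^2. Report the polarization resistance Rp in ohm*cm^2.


Apply the Stern-Geary equation: Rp = ba*bc / (2.303*icorr*(ba+bc))
ba*bc = 0.058*0.09 = 0.00522
ba+bc = 0.148; 2.303*icorr*(ba+bc) = 2.303*8.49×10^-4*0.148 = 2.8937656×10^-4
Rp = 0.00522 / 2.8937656×10^-4 = 18.0 ohm*cm^2

18.0 ohm*cm^2


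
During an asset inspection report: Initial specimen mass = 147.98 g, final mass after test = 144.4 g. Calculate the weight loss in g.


Weight loss = initial − final
WL = 147.98 − 144.4 = 3.58 g

3.58 g


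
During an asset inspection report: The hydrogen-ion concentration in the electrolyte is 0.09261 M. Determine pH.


pH = −log10[H+]
pH = −log10(0.09261) = 1.03

1.03


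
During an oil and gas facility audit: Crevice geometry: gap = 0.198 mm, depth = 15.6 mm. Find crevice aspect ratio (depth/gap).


Aspect ratio = depth / gap
Ratio = 15.6 / 0.198 = 78.8

78.8


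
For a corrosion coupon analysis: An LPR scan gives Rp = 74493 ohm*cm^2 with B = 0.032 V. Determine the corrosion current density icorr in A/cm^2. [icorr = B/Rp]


Apply the Stern-Geary relation: icorr = B / Rp
icorr = 0.032 / 74493 = 4.296×10^-7 A/cm^2

4.296×10^-7 A/cm^2


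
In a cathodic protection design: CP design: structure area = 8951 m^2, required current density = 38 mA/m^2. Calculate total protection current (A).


I = area * current density, then convert mA → A (÷1000)
I = 8951 * 38 / 1000 = 340.14 A

340.14 A


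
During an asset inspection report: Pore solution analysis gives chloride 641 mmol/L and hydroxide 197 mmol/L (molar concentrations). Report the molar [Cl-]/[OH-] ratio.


Threshold parameter = [Cl-] / [OH-] (molar basis; both in mmol/L, so units cancel)
Ratio = 641 / 197 = 3.25

3.25


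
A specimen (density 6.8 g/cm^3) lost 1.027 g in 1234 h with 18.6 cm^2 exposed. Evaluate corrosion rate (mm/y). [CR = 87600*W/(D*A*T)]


Apply the mm/y weight-loss relation: CR = 87600 * W / (D * A * T)
Numerator: 87600 * 1.027 = 89965.2
Denominator: 6.8 * 18.6 * 1234 = 156076.32
CR = 89965.2 / 156076.32 = 0.576418 mm/y

0.576418 mm/y


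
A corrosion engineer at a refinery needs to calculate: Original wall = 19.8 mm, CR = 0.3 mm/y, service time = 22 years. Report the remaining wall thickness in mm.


Remaining wall = original − CR × time
t = 19.8 − 0.3*22 = 19.8 − 6.6 = 13.2 mm

13.2 mm


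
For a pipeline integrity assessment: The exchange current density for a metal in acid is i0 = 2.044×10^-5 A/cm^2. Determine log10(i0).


i0 = 2.044×10^-5 A/cm^2
log10(i0) = -4.69

-4.69


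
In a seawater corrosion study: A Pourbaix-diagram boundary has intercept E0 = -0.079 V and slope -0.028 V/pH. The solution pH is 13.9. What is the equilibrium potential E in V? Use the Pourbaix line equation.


Apply the Pourbaix line equation: E = E0 + slope*pH
E = -0.079 + (-0.028)*13.9 = -0.079 + (-0.3892) = -0.4682 V
Rounded to 4 decimal places: E = -0.4682 V

-0.4682 V


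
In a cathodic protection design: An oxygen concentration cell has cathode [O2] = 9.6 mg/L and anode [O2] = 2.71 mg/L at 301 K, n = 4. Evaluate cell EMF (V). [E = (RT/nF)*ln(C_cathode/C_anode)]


Apply the Nernst concentration-cell relation: E = (RT/nF)*ln(C_cathode/C_anode)
RT/nF = 8.314*301/(4*96485) = 0.0064842 V
ln(9.6/2.71) = 1.26481
E = 0.0064842 * 1.26481 = 0.0082 V

0.0082 V


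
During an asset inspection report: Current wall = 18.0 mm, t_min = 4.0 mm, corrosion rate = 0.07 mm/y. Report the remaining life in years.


Apply the remaining-life relation: RL = (t_current − t_min) / CR
RL = (18.0 − 4.0) / 0.07 = 14.0 / 0.07 = 200.0 years

200.0 years


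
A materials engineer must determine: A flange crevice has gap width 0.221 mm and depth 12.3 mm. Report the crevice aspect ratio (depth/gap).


Aspect ratio = depth / gap
Ratio = 12.3 / 0.221 = 55.7

55.7


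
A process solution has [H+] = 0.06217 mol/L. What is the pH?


pH = −log10[H+]
pH = −log10(0.06217) = 1.21

1.21


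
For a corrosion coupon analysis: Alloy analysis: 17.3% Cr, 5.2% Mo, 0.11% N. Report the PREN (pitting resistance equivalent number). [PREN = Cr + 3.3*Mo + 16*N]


Apply the PREN formula: PREN = Cr + 3.3*Mo + 16*N
PREN = 17.3 + 3.3*5.2 + 16*0.11
PREN = 17.3 + 17.16 + 1.76 = 36.22

36.22


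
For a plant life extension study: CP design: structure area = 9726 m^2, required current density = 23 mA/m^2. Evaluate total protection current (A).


I = area * current density, then convert mA → A (÷1000)
I = 9726 * 23 / 1000 = 223.7 A

223.7 A


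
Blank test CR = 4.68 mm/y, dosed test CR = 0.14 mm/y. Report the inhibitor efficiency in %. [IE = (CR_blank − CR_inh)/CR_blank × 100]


Apply the inhibitor-efficiency definition: IE = (CR_blank − CR_inh)/CR_blank × 100
IE = (4.68 − 0.14) / 4.68 × 100
IE = 4.54 / 4.68 × 100 = 97.0 %

97.0 %


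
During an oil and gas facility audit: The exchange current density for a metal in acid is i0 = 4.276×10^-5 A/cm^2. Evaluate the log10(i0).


i0 = 4.276×10^-5 A/cm^2
log10(i0) = -4.369

-4.369


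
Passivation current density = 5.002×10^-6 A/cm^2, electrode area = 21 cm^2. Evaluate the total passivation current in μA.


I = i_pass * A, then convert A → μA (×10^6)
I = 5.002×10^-6 * 21 * 10^6 = 105.04 μA

105.04 μA


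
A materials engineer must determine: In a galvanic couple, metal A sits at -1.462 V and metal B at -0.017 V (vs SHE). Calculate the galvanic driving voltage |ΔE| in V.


Driving voltage is the absolute potential difference.
|ΔE| = |-1.462 − (-0.017)| = 1.445 V

1.445 V


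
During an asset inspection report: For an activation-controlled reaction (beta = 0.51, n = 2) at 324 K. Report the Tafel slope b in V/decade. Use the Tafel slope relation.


Apply the Tafel slope relation: b = 2.303*R*T/(beta*n*F)
Numerator: 2.303 * 8.314 * 324 = 6203.67
Denominator: 0.51 * 2 * 96485 = 98414.7
b = 6203.67 / 98414.7 = 0.063 V/decade

0.063 V/decade


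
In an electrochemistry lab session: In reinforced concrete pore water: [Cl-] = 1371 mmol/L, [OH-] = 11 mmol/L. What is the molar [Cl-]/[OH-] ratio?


Threshold parameter = [Cl-] / [OH-] (molar basis; both in mmol/L, so units cancel)
Ratio = 1371 / 11 = 124.64

124.64


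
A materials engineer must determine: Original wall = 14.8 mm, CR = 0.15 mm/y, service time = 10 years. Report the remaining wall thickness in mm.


Remaining wall = original − CR × time
t = 14.8 − 0.15*10 = 14.8 − 1.5 = 13.3 mm

13.3 mm


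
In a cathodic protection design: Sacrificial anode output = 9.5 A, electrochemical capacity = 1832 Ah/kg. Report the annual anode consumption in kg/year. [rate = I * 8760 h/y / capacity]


Annual consumption = current * hours per year / capacity
Rate = 9.5 * 8760 / 1832 = 45.4 kg/year

45.4 kg/year


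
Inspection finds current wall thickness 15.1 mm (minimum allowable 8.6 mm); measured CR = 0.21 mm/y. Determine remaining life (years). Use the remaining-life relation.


Apply the remaining-life relation: RL = (t_current − t_min) / CR
RL = (15.1 − 8.6) / 0.21 = 6.5 / 0.21 = 31.0 years

31.0 years


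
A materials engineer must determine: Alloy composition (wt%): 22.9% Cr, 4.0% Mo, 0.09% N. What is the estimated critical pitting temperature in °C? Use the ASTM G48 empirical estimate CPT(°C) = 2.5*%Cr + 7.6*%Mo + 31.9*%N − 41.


Apply the ASTM G48 empirical CPT estimate: CPT(°C) = 2.5*%Cr + 7.6*%Mo + 31.9*%N − 41
2.5*22.9 = 57.25; 7.6*4.0 = 30.4; 31.9*0.09 = 2.871
CPT = 57.25 + 30.4 + 2.871 − 41 = 49.521 °C
Rounded to 0.1 °C: CPT ≈ 49.5 °C

49.5 °C


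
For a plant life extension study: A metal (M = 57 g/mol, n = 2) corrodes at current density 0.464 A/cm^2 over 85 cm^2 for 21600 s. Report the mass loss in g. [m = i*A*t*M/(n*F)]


Apply Faraday's law: m = i*A*t*M / (n*F)
Total charge passed Q = i*A*t = 0.464*85*21600 = 851904 C
m = Q*M/(n*F) = 851904*57/(2*96485) = 251.63771 g

251.63771 g


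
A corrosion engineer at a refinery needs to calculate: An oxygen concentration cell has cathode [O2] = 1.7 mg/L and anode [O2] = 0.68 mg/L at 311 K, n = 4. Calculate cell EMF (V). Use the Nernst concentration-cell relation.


Apply the Nernst concentration-cell relation: E = (RT/nF)*ln(C_cathode/C_anode)
RT/nF = 8.314*311/(4*96485) = 0.00669963 V
ln(1.7/0.68) = 0.91629
E = 0.00669963 * 0.91629 = 0.00614 V

0.00614 V


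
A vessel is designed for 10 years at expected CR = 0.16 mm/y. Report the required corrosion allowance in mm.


Corrosion allowance = CR × design life
CA = 0.16 * 10 = 1.6 mm

1.6 mm


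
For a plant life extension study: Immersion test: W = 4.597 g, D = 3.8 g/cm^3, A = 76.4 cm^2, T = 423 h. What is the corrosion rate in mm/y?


Apply the mm/y weight-loss relation: CR = 87600 * W / (D * A * T)
Numerator: 87600 * 4.597 = 402697.2
Denominator: 3.8 * 76.4 * 423 = 122805.36
CR = 402697.2 / 122805.36 = 3.27915 mm/y

3.27915 mm/y


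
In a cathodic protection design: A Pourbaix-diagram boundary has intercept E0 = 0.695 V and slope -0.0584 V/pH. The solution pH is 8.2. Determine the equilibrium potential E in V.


Apply the Pourbaix line equation: E = E0 + slope*pH
E = 0.695 + (-0.0584)*8.2 = 0.695 + (-0.47888) = 0.21612 V
Rounded to 3 decimal places: E = 0.216 V

0.216 V


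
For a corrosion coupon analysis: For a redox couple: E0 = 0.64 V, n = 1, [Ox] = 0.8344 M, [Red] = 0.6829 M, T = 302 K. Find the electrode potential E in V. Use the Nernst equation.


Apply the Nernst equation: E = E0 + (RT/nF)*ln([Ox]/[Red])
Step 1: RT/nF = 8.314*302/(1*96485) = 0.02602299 V
Step 2: [Ox]/[Red] = 0.8344/0.6829 = 1.221848
Step 3: ln(1.221848) = 0.200364
Step 4: correction = 0.02602299 * 0.200364 = 0.005 V
E = 0.64 + 0.005 = 0.645 V

0.645 V


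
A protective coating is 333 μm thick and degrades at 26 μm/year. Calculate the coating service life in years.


Service life = thickness / degradation rate
Life = 333 / 26 = 12.8 years

12.8 years


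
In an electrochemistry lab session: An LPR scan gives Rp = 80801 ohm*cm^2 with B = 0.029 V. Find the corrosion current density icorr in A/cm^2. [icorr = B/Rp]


Apply the Stern-Geary relation: icorr = B / Rp
icorr = 0.029 / 80801 = 3.589×10^-7 A/cm^2

3.589×10^-7 A/cm^2


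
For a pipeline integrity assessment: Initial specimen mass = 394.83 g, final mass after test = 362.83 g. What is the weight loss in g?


Weight loss = initial − final
WL = 394.83 − 362.83 = 32.0 g

32.0 g


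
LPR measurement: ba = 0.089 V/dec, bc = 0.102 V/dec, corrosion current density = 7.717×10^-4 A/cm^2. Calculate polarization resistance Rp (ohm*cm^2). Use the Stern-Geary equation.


Apply the Stern-Geary equation: Rp = ba*bc / (2.303*icorr*(ba+bc))
ba*bc = 0.089*0.102 = 0.009078
ba+bc = 0.191; 2.303*icorr*(ba+bc) = 2.303*7.717×10^-4*0.191 = 3.3944999×10^-4
Rp = 0.009078 / 3.3944999×10^-4 = 26.7 ohm*cm^2

26.7 ohm*cm^2


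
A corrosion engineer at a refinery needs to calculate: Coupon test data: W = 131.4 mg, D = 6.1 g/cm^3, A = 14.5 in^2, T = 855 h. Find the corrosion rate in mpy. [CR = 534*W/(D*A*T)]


Apply the mpy weight-loss relation: CR = 534 * W / (D * A * T)
Numerator: 534 * 131.4 = 70167.6
Denominator: 6.1 * 14.5 * 855 = 75624.75
CR = 70167.6 / 75624.75 = 0.9278 mpy

0.9278 mpy


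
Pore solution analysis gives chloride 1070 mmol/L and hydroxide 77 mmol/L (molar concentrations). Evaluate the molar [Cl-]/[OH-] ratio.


Threshold parameter = [Cl-] / [OH-] (molar basis; both in mmol/L, so units cancel)
Ratio = 1070 / 77 = 13.9

13.9


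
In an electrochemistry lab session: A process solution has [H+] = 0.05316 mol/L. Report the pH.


pH = −log10[H+]
pH = −log10(0.05316) = 1.27

1.27


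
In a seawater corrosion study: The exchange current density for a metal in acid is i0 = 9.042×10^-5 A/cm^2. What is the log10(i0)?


i0 = 9.042×10^-5 A/cm^2
log10(i0) = -4.044

-4.044


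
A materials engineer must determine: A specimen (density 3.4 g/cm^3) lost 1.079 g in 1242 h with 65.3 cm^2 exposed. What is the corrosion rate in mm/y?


Apply the mm/y weight-loss relation: CR = 87600 * W / (D * A * T)
Numerator: 87600 * 1.079 = 94520.4
Denominator: 3.4 * 65.3 * 1242 = 275748.84
CR = 94520.4 / 275748.84 = 0.34278 mm/y

0.34278 mm/y


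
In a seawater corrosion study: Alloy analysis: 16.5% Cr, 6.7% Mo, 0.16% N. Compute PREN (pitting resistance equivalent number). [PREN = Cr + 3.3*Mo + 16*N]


Apply the PREN formula: PREN = Cr + 3.3*Mo + 16*N
PREN = 16.5 + 3.3*6.7 + 16*0.16
PREN = 16.5 + 22.11 + 2.56 = 41.17

41.17


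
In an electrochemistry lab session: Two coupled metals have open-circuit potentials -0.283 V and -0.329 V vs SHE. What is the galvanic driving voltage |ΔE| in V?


Driving voltage is the absolute potential difference.
|ΔE| = |-0.283 − (-0.329)| = 0.046 V

0.046 V


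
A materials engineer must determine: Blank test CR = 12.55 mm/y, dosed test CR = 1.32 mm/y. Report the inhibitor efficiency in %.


Apply the inhibitor-efficiency definition: IE = (CR_blank − CR_inh)/CR_blank × 100
IE = (12.55 − 1.32) / 12.55 × 100
IE = 11.23 / 12.55 × 100 = 89.5 %

89.5 %


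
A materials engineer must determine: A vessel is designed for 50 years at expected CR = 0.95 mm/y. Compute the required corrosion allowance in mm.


Corrosion allowance = CR × design life
CA = 0.95 * 50 = 47.5 mm

47.5 mm


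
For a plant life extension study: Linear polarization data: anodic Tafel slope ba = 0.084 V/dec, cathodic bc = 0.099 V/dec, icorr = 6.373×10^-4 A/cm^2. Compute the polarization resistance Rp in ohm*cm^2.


Apply the Stern-Geary equation: Rp = ba*bc / (2.303*icorr*(ba+bc))
ba*bc = 0.084*0.099 = 0.008316
ba+bc = 0.183; 2.303*icorr*(ba+bc) = 2.303*6.373×10^-4*0.183 = 2.6858945×10^-4
Rp = 0.008316 / 2.6858945×10^-4 = 31.0 ohm*cm^2

31.0 ohm*cm^2


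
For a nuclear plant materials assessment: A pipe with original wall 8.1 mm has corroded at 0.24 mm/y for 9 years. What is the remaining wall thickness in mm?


Remaining wall = original − CR × time
t = 8.1 − 0.24*9 = 8.1 − 2.16 = 5.94 mm

5.94 mm


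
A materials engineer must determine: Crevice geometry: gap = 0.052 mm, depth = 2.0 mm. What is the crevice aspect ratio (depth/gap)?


Aspect ratio = depth / gap
Ratio = 2.0 / 0.052 = 38.5

38.5


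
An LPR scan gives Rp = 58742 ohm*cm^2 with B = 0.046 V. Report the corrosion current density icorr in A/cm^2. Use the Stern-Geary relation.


Apply the Stern-Geary relation: icorr = B / Rp
icorr = 0.046 / 58742 = 7.831×10^-7 A/cm^2

7.831×10^-7 A/cm^2


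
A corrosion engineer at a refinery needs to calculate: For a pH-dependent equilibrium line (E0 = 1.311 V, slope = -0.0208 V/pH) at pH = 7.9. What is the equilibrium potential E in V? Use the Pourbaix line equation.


Apply the Pourbaix line equation: E = E0 + slope*pH
E = 1.311 + (-0.0208)*7.9 = 1.311 + (-0.16432) = 1.14668 V
Rounded to 4 decimal places: E = 1.1467 V

1.1467 V


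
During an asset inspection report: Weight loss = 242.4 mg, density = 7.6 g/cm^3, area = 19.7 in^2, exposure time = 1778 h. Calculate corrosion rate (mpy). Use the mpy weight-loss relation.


Apply the mpy weight-loss relation: CR = 534 * W / (D * A * T)
Numerator: 534 * 242.4 = 129441.6
Denominator: 7.6 * 19.7 * 1778 = 266202.16
CR = 129441.6 / 266202.16 = 0.48625 mpy

0.48625 mpy


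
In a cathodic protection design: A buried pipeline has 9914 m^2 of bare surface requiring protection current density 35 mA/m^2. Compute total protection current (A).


I = area * current density, then convert mA → A (÷1000)
I = 9914 * 35 / 1000 = 346.99 A

346.99 A


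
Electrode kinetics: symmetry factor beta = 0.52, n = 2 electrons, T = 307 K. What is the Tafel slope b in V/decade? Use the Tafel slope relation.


Apply the Tafel slope relation: b = 2.303*R*T/(beta*n*F)
Numerator: 2.303 * 8.314 * 307 = 5878.17
Denominator: 0.52 * 2 * 96485 = 100344.4
b = 5878.17 / 100344.4 = 0.059 V/decade

0.059 V/decade


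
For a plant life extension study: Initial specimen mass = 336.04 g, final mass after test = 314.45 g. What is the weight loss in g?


Weight loss = initial − final
WL = 336.04 − 314.45 = 21.59 g

21.59 g


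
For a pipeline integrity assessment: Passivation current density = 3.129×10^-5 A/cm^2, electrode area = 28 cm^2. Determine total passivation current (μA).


I = i_pass * A, then convert A → μA (×10^6)
I = 3.129×10^-5 * 28 * 10^6 = 876.12 μA

876.12 μA


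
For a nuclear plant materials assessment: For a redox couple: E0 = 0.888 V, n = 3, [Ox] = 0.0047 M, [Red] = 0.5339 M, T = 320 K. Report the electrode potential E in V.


Apply the Nernst equation: E = E0 + (RT/nF)*ln([Ox]/[Red])
Step 1: RT/nF = 8.314*320/(3*96485) = 0.00919134 V
Step 2: [Ox]/[Red] = 0.0047/0.5339 = 0.008803
Step 3: ln(0.008803) = -4.732663
Step 4: correction = 0.00919134 * -4.732663 = -0.043 V
E = 0.888 + -0.043 = 0.845 V

0.845 V


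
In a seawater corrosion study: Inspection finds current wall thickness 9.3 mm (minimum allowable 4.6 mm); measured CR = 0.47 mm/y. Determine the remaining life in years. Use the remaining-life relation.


Apply the remaining-life relation: RL = (t_current − t_min) / CR
RL = (9.3 − 4.6) / 0.47 = 4.7 / 0.47 = 10.0 years

10.0 years


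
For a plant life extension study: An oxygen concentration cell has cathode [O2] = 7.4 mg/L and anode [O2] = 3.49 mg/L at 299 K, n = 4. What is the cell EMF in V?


Apply the Nernst concentration-cell relation: E = (RT/nF)*ln(C_cathode/C_anode)
RT/nF = 8.314*299/(4*96485) = 0.00644112 V
ln(7.4/3.49) = 0.75158
E = 0.00644112 * 0.75158 = 0.00484 V

0.00484 V


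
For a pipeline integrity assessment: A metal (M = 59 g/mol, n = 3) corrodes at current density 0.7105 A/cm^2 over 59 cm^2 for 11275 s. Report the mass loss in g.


Apply Faraday's law: m = i*A*t*M / (n*F)
Total charge passed Q = i*A*t = 0.7105*59*11275 = 472642.3625 C
m = Q*M/(n*F) = 472642.3625*59/(3*96485) = 96.3393 g

96.3393 g


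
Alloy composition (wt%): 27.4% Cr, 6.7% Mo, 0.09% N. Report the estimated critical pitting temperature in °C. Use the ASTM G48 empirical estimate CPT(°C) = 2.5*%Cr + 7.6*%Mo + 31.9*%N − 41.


Apply the ASTM G48 empirical CPT estimate: CPT(°C) = 2.5*%Cr + 7.6*%Mo + 31.9*%N − 41
2.5*27.4 = 68.5; 7.6*6.7 = 50.92; 31.9*0.09 = 2.871
CPT = 68.5 + 50.92 + 2.871 − 41 = 81.291 °C
Rounded to 0.1 °C: CPT ≈ 81.3 °C

81.3 °C


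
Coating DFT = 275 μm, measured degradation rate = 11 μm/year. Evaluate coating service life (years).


Service life = thickness / degradation rate
Life = 275 / 11 = 25.0 years

25.0 years
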